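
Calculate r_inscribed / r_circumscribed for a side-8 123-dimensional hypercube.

For an n-cube of any side s, the inradius is s/2 and the circumradius is s√n/2, so the ratio is 1/√123 ≈ 0.090167.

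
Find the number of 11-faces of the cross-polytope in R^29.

An n-cross-polytope has 2^(k+1)·C(n,k+1) k-faces. Here 2^12·C(29,12) = 4096·51895935 = 212565749760.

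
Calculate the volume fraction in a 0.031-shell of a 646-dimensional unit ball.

Shell fraction = 1 - (1-0.031)^646 ≈ 0.9999999985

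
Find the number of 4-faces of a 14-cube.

An n-cube has C(n,k)·2^(n-k) k-faces. Here C(14,4)·2^10 = 1001·1024 = 1025024.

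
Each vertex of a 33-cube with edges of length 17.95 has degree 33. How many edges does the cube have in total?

Each of the 2^33 = 8589934592 vertices has degree 33; total edges = 33·2^33/2 = 141733920768.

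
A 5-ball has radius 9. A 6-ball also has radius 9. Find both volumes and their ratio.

V_5(9) ≈ 310821. V_6(9) ≈ 2.74633e+06. Ratio V_5/V_6 ≈ 0.1132.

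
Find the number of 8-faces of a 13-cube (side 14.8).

An n-cube has C(n,k)·2^(n-k) k-faces. Here C(13,8)·2^5 = 1287·32 = 41184.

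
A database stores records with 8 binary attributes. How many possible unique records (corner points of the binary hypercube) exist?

Number of vertices = 2^8 = 256.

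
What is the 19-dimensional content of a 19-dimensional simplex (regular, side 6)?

V = (6^19 / 19!) · √((19+1) / 2^19) ≈ 3.09392e-05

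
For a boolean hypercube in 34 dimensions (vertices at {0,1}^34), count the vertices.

The 34-cube has 2^34 = 17179869184 vertices.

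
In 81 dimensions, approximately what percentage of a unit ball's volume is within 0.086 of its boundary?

1 - (1-0.086)^81 ≈ 0.999313 ≈ 99.93%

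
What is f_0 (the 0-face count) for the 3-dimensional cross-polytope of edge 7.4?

Each 0-face is the convex hull of 1 vertex, one chosen as ±e_i from each of 1 distinct axis: 2^1·C(3,1) = 6.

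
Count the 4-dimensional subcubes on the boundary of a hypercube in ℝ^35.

Choose 4 of 35 axes to span the face (C(35,4) = 52360 ways), then fix each of the remaining 31 coordinates at one of its two extreme values (2^31 = 2147483648 ways): 52360·2147483648 = 112442243809280.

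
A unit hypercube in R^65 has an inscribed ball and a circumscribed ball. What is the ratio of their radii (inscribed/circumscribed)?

r_in = 1/2 (half the side); r_out = 1√65/2 (half the diagonal). Ratio = 1/√65 ≈ 0.124035.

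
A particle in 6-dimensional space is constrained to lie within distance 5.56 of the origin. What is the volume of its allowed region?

V_6(5.56) = π^(6/2) · (5.56)^6 / Γ(6/2 + 1) ≈ 152668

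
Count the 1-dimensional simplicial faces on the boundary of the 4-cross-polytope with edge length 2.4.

Number of 1-faces = 2^(1+1) · C(4,1+1) = 4 · 6 = 24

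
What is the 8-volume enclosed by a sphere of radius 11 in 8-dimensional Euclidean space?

V_8(11) = π^(8/2) · (11)^8 / Γ(8/2 + 1) = 214358881·π^4/24 ≈ 8.70021e+08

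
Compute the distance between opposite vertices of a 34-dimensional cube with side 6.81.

||(6.81,6.81,...,6.81)|| = √(34)·6.81 ≈ 39.7088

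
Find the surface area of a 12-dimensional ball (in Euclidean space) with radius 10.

S = n·V_n(r)/r = 12·V_12(10)/10 (volume-to-surface relation), giving 5000000000·π^6/3 ≈ 1.60232e+12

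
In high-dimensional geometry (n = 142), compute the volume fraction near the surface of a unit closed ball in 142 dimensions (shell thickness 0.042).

1 - (1-0.042)^142 ≈ 0.997741 ≈ 99.77%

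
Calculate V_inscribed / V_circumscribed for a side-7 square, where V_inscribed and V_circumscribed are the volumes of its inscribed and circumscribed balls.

V_in/V_out = n^(-n/2) = 2^(-2/2) ≈ 0.5.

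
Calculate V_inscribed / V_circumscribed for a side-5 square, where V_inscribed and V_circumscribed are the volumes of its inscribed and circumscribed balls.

Volume scales as r^n, and r_in/r_out = 1/√2, giving (1/√2)^2 ≈ 0.5.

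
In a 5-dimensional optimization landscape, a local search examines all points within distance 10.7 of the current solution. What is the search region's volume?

Volume = π^{5/2}·(10.7)^5/Γ(7/2) ≈ 738274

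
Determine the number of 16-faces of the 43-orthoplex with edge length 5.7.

f_16(43-orthoplex) = 2^17 · (43 choose 17) = 55203810346008576.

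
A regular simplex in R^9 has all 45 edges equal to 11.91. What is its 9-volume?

Volume = 11.91^9 · √(10/2^9) / 9! ≈ 1856.98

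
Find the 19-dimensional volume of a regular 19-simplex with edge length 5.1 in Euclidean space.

V_19 = √(20) · 5.1^19 / (19! · 2^(19/2)) ≈ 1.41081e-06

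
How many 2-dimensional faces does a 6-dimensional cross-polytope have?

f_2(6-orthoplex) = 2^3 · (6 choose 3) = 160.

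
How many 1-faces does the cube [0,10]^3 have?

An n-cube has n·2^(n-1) edges. With n = 3: 3·4 = 12.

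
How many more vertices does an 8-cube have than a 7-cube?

The 8-cube has 2^8 = 256 vertices. The 7-cube has 2^7 = 128 vertices. Difference: 256 - 128 = 128.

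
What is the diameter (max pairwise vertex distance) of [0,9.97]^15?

The space diagonal of an n-cube of side s is s√n. Here 9.97·√15 ≈ 38.6136.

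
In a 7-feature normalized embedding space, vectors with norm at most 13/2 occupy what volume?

V_7(13/2) = π^(7/2) · (13/2)^7 / Γ(7/2 + 1) = 62748517·π^3/840 ≈ 2.31619e+06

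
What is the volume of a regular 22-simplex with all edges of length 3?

For a regular n-simplex with edge a, V = (a^n / n!)·√((n+1)/2^n). With a=3, n=22: V ≈ 6.53785e-14.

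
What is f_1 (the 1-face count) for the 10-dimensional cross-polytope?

f_1(10-orthoplex) = 2^2 · (10 choose 2) = 180.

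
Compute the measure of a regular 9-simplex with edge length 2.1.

Volume = 2.1^9 · √(10/2^9) / 9! ≈ 0.000305897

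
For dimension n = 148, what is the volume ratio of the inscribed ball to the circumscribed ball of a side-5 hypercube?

Volume scales as r^n, and r_in/r_out = 1/√148, giving (1/√148)^148 ≈ 2.51555e-161.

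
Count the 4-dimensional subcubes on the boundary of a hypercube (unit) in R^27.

Choose 4 of 27 axes to span the face (C(27,4) = 17550 ways), then fix each of the remaining 23 coordinates at one of its two extreme values (2^23 = 8388608 ways): 17550·8388608 = 147220070400.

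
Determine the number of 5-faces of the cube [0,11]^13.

Choose 5 of 13 axes to span the face (C(13,5) = 1287 ways), then fix each of the remaining 8 coordinates at one of its two extreme values (2^8 = 256 ways): 1287·256 = 329472.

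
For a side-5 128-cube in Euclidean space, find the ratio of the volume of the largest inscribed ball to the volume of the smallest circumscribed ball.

Volume scales as r^n, and r_in/r_out = 1/√128, giving (1/√128)^128 ≈ 1.37582e-135.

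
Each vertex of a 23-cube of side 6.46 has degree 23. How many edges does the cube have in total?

An n-cube has n·2^(n-1) edges. With n = 23: 23·4194304 = 96468992.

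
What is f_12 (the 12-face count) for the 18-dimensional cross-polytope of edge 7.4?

An n-cross-polytope has 2^(k+1)·C(n,k+1) k-faces. Here 2^13·C(18,13) = 8192·8568 = 70189056.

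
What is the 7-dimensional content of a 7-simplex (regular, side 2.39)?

V = (2.39^7 / 7!) · √((7+1) / 2^7) ≈ 0.022095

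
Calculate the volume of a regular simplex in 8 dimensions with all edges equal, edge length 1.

Volume = 1^8 · √(9/2^8) / 8! ≈ 4.6503e-06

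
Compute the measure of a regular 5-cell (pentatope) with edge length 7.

Volume = 7^4 · √(5/2^4) / 4! ≈ 55.925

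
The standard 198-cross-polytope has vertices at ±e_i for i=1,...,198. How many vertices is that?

An n-cross-polytope has 2n vertices; here n = 198, giving 396.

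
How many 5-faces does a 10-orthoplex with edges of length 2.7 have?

An n-cross-polytope has 2^(k+1)·C(n,k+1) k-faces. Here 2^6·C(10,6) = 64·210 = 13440.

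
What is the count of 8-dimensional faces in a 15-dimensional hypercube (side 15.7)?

An n-cube has C(n,k)·2^(n-k) k-faces. Here C(15,8)·2^7 = 6435·128 = 823680.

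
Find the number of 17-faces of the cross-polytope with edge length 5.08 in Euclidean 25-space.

f_17(25-orthoplex) = 2^18 · (25 choose 18) = 126012620800.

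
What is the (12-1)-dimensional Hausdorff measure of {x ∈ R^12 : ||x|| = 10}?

S = n·V_n(r)/r = 12·V_12(10)/10 (volume-to-surface relation), giving 5000000000·π^6/3 ≈ 1.60232e+12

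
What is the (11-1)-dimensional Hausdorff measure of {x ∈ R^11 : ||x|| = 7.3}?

The surface area of an n-ball is 2π^(n/2) r^(n-1) / Γ(n/2). For n=11, r=7.3: 8.90689e+09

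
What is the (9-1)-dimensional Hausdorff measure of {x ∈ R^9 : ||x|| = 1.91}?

S = n·V_n(r)/r = 9·V_9(1.91)/1.91 (volume-to-surface relation), giving 5258.08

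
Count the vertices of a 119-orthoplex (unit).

The vertices are ±e_1, ..., ±e_119, so there are 2·119 = 238.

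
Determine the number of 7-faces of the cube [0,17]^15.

An n-cube has C(n,k)·2^(n-k) k-faces. Here C(15,7)·2^8 = 6435·256 = 1647360.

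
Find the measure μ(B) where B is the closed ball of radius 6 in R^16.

V_16(6) = π^(16/2) · (6)^16 / Γ(16/2 + 1) = 2448880128·π^8/35 ≈ 6.63894e+11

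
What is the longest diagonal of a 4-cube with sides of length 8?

Diagonal = √4 · 8 = 16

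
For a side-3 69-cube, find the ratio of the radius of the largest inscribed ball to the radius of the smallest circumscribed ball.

r_in / r_out = (3/2) / (3√69/2) = 1/√69 ≈ 0.120386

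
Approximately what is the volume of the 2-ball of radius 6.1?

The n-ball volume is π^(n/2)·r^n/Γ(n/2+1). With n=2, r=6.1: V ≈ 116.899.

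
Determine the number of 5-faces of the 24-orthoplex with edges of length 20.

f_5(24-orthoplex) = 2^6 · (24 choose 6) = 8614144.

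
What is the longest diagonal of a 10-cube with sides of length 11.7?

||(11.7,11.7,...,11.7)|| = √(10)·11.7 ≈ 36.9986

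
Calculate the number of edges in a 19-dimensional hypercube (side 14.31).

The 19-cube has n·2^(n-1) = 19·2^18 = 19·262144 = 4980736 edges.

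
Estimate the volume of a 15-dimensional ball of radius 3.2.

The n-ball volume is π^(n/2)·r^n/Γ(n/2+1). With n=15, r=3.2: V ≈ 1.44105e+07.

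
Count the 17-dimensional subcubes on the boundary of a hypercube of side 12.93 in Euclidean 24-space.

An n-cube has C(n,k)·2^(n-k) k-faces. Here C(24,17)·2^7 = 346104·128 = 44301312.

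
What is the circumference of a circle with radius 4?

S = n·V_n(r)/r = 2·V_2(4)/4 (volume-to-surface relation), giving 2πr = 2π·4 ≈ 25.1327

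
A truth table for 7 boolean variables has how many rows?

An n-cube has 2^n vertices; for n = 7 that is 2^7 = 128.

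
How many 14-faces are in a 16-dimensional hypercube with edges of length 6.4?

Number of 14-faces = C(16,14) · 2^(16-14) = 120 · 4 = 480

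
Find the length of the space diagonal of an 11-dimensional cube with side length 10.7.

d = √(10.7² + 10.7² + ... + 10.7²) [11 terms] = √(11·10.7²) = 10.7√11 ≈ 35.4879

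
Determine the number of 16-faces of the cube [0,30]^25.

An n-cube has C(n,k)·2^(n-k) k-faces. Here C(25,16)·2^9 = 2042975·512 = 1046003200.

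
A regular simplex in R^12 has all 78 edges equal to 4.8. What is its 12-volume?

V = (4.8^12 / 12!) · √((12+1) / 2^12) ≈ 0.0175934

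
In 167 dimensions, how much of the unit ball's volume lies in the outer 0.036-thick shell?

1 - (1-0.036)^167 ≈ 0.997808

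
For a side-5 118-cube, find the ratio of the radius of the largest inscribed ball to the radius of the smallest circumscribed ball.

For an n-cube of any side s, the inradius is s/2 and the circumradius is s√n/2, so the ratio is 1/√118 ≈ 0.0920575.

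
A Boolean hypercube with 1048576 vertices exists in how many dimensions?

The n-cube has 2^n vertices, and 1048576 = 2^20, so n = 20.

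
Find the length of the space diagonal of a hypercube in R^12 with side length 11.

Diagonal = √12 · 11 ≈ 38.1051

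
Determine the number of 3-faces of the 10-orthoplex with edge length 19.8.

Each 3-face is the convex hull of 4 vertices, one chosen as ±e_i from each of 4 distinct axes: 2^4·C(10,4) = 3360.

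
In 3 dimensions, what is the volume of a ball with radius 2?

V_3(2) = π^(3/2) · (2)^3 / Γ(3/2 + 1) = 32·π/3 ≈ 33.5103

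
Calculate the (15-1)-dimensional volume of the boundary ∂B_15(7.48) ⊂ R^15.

|∂B_15(7.48)| ≈ 9.82073e+12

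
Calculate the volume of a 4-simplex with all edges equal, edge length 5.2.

V = (5.2^4 / 4!) · √((4+1) / 2^4) ≈ 17.0305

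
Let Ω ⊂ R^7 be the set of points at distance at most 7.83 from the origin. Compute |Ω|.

The n-ball volume is π^(n/2)·r^n/Γ(n/2+1). With n=7, r=7.83: V ≈ 8.52536e+06.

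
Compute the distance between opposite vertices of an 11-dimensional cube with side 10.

Diagonal = √11 · 10 ≈ 33.1662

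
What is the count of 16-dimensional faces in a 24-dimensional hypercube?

Choose 16 of 24 axes to span the face (C(24,16) = 735471 ways), then fix each of the remaining 8 coordinates at one of its two extreme values (2^8 = 256 ways): 735471·256 = 188280576.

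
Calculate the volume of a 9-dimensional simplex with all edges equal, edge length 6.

V = (6^9 / 9!) · √((9+1) / 2^9) ≈ 3.88118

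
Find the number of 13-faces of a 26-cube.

Choose 13 of 26 axes to span the face (C(26,13) = 10400600 ways), then fix each of the remaining 13 coordinates at one of its two extreme values (2^13 = 8192 ways): 10400600·8192 = 85201715200.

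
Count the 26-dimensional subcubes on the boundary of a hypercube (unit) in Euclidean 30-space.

An n-cube has C(n,k)·2^(n-k) k-faces. Here C(30,26)·2^4 = 27405·16 = 438480.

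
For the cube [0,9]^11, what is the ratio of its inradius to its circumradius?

r_in / r_out = (9/2) / (9√11/2) = 1/√11 ≈ 0.301511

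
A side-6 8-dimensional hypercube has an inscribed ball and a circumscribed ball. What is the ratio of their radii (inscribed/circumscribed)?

r_in / r_out = (6/2) / (6√8/2) = 1/√8 ≈ 0.353553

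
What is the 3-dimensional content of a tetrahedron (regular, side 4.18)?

Volume = (√2/12) · 4.18³ = 8.60721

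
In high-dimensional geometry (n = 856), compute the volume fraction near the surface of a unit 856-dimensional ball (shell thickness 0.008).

1 - (1-0.008)^856 ≈ 0.998967 ≈ 99.90%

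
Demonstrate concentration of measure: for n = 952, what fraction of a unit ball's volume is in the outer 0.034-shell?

1 - (1-0.034)^952 ≈ 1 - 4.991e-15 ≈ (100 - 5e-13)%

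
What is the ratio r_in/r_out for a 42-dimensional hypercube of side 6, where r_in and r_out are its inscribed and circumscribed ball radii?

Ratio = (s/2)/(s√42/2) = 42^(-1/2) ≈ 0.154303.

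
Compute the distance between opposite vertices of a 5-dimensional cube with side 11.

||(11,11,...,11)|| = √(5)·11 ≈ 24.5967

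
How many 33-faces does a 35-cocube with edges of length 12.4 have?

An n-cross-polytope has 2^(k+1)·C(n,k+1) k-faces. Here 2^34·C(35,34) = 17179869184·35 = 601295421440.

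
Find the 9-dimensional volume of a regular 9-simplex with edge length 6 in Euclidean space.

V = (6^9 / 9!) · √((9+1) / 2^9) ≈ 3.88118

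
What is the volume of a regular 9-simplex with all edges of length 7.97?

Volume = 7.97^9 · √(10/2^9) / 9! ≈ 49.972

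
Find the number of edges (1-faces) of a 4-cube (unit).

An n-cube has C(n,k)·2^(n-k) k-faces. Here C(4,1)·2^3 = 4·8 = 32.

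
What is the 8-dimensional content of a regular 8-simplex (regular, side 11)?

V = (11^8 / 8!) · √((8+1) / 2^8) ≈ 996.833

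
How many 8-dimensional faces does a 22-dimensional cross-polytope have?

An n-cross-polytope has 2^(k+1)·C(n,k+1) k-faces. Here 2^9·C(22,9) = 512·497420 = 254679040.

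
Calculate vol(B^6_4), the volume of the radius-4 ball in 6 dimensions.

V_6(4) = π^(6/2) · (4)^6 / Γ(6/2 + 1) = 2048·π^3/3 ≈ 21167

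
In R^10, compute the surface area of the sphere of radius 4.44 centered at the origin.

The surface area of an n-ball is 2π^(n/2) r^(n-1) / Γ(n/2). For n=10, r=4.44: 1.71007e+07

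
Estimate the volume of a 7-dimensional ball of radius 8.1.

The n-ball volume is π^(n/2)·r^n/Γ(n/2+1). With n=7, r=8.1: V ≈ 1.08087e+07.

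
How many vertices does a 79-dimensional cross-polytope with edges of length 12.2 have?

Number of vertices = 2n = 158.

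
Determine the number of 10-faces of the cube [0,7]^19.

An n-cube has C(n,k)·2^(n-k) k-faces. Here C(19,10)·2^9 = 92378·512 = 47297536.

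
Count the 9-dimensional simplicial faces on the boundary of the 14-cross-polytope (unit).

Number of 9-faces = 2^(9+1) · C(14,9+1) = 1024 · 1001 = 1025024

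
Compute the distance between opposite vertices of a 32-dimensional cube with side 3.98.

Diagonal = √32 · 3.98 ≈ 22.5143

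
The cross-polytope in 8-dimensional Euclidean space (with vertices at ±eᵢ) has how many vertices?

Number of vertices = 2n = 16.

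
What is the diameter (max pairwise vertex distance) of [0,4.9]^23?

d = √(4.9² + 4.9² + ... + 4.9²) [23 terms] = √(23·4.9²) = 4.9√23 ≈ 23.4996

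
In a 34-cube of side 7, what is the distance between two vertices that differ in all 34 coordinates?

Diagonal = √34 · 7 ≈ 40.8167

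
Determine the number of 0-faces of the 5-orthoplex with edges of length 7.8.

An n-cross-polytope has 2^(k+1)·C(n,k+1) k-faces. Here 2^1·C(5,1) = 2·5 = 10.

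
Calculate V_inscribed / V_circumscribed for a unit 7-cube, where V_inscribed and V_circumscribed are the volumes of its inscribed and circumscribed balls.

Volume scales as r^n, and r_in/r_out = 1/√7, giving (1/√7)^7 ≈ 0.00110194.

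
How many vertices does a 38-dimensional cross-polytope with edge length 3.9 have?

Number of vertices = 2n = 76.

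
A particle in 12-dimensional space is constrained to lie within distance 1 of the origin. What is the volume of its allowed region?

Volume = π^{12/2}·(1)^12/Γ(7) = π^6/720 ≈ 1.33526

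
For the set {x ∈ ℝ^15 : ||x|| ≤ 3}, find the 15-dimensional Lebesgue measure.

The n-ball volume is π^(n/2)·r^n/Γ(n/2+1). With n=15, r=3: V = 45349632·π^7/25025 ≈ 5.47329e+06.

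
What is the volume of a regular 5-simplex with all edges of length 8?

V_5 = √(6) · 8^5 / (5! · 2^(5/2)) ≈ 118.241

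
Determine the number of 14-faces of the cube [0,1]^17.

Number of 14-faces = C(17,14) · 2^(17-14) = 680 · 8 = 5440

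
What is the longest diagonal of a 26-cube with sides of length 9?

||(9,9,...,9)|| = √(26)·9 ≈ 45.8912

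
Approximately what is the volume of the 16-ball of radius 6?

V_16(6) = π^(16/2) · (6)^16 / Γ(16/2 + 1) = 2448880128·π^8/35 ≈ 6.63894e+11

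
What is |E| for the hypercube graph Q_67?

Number of 1-faces = C(67,1)·2^(67-1) = 67·73786976294838206464 = 4943727411754159833088.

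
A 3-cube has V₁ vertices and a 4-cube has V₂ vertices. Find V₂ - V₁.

V₁ = 2^3 = 8. V₂ = 2^4 = 16. V₂ - V₁ = 8.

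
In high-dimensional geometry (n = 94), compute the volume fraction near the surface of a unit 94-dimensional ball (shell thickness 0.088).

1 - (1-0.088)^94 ≈ 0.999826 ≈ 99.9826%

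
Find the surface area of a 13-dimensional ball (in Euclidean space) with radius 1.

The surface area of an n-ball is 2π^(n/2) r^(n-1) / Γ(n/2). For n=13, r=1: 128·π^6/10395 ≈ 11.8382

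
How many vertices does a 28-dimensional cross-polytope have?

The vertices are ±e_1, ..., ±e_28, so there are 2·28 = 56.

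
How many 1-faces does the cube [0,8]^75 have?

An n-cube has n·2^(n-1) edges. With n = 75: 75·18889465931478580854784 = 1416709944860893564108800.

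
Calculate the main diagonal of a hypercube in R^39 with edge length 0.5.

d = √(0.5² + 0.5² + ... + 0.5²) [39 terms] = √(39·0.5²) = 0.5√39 ≈ 3.1225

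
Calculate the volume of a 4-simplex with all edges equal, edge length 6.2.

V_4 = √(5) · 6.2^4 / (4! · 2^(4/2)) ≈ 34.4176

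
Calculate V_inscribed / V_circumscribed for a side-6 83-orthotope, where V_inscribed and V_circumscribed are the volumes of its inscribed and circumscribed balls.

V_in/V_out = n^(-n/2) = 83^(-83/2) ≈ 2.2817e-80.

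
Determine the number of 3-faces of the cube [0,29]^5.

An n-cube has C(n,k)·2^(n-k) k-faces. Here C(5,3)·2^2 = 10·4 = 40.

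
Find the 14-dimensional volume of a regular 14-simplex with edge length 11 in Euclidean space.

V_14 = √(15) · 11^14 / (14! · 2^(14/2)) ≈ 131.803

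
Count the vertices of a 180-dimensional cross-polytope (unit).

The vertices are ±e_1, ..., ±e_180, so there are 2·180 = 360.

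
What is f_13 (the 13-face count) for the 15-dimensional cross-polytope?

Each 13-face is the convex hull of 14 vertices, one chosen as ±e_i from each of 14 distinct axes: 2^14·C(15,14) = 245760.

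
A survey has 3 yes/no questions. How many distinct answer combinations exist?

Each vertex is a binary string of length 3, so there are 2^3 = 8.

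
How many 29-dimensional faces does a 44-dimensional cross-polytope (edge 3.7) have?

An n-cross-polytope has 2^(k+1)·C(n,k+1) k-faces. Here 2^30·C(44,30) = 1073741824·114955808528 = 123432859528249475072.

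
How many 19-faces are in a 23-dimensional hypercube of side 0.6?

Choose 19 of 23 axes to span the face (C(23,19) = 8855 ways), then fix each of the remaining 4 coordinates at one of its two extreme values (2^4 = 16 ways): 8855·16 = 141680.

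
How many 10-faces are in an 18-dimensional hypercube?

f_10(18-cube) = (18 choose 10) · 2^8 = 11202048.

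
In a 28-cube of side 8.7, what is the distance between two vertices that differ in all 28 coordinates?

Diagonal = √28 · 8.7 ≈ 46.0361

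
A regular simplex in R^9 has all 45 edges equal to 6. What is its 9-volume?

Volume = 6^9 · √(10/2^9) / 9! ≈ 3.88118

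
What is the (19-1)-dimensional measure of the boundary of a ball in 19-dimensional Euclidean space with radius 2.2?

The surface area of an n-ball is 2π^(n/2) r^(n-1) / Γ(n/2). For n=19, r=2.2: 1.29107e+06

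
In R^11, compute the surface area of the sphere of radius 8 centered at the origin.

|∂B_11(8)| = 68719476736·π^5/945 ≈ 2.22535e+10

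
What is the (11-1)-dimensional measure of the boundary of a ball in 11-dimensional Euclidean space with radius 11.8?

|∂B_11(11.8)| ≈ 1.08472e+12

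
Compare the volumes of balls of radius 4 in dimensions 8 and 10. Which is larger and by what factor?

V_8(4) ≈ 265992, V_10(4) ≈ 2.67404e+06. The 10-ball is larger by a factor of 10.05.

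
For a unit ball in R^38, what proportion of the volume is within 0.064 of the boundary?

Shell fraction = 1 - (1-0.064)^38 ≈ 0.919001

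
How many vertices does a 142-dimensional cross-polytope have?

The 142-dimensional cross-polytope has 2n = 2·142 = 284 vertices.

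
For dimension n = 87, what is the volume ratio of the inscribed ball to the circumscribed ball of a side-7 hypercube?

V_in/V_out = n^(-n/2) = 87^(-87/2) ≈ 4.27477e-85.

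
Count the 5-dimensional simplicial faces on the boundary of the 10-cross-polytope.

An n-cross-polytope has 2^(k+1)·C(n,k+1) k-faces. Here 2^6·C(10,6) = 64·210 = 13440.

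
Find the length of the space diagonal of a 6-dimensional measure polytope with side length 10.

||(10,10,...,10)|| = √(6)·10 ≈ 24.4949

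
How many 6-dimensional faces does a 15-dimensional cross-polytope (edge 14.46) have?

Number of 6-faces = 2^(6+1) · C(15,6+1) = 128 · 6435 = 823680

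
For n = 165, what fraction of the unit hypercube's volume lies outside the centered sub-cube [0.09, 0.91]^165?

The inner cube has side 1-2·0.09 = 0.82 and volume (0.82)^165 ≈ 6.016e-15, so the shell holds 1 - 6.016e-15 of the volume.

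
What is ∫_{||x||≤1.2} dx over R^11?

The n-ball volume is π^(n/2)·r^n/Γ(n/2+1). With n=11, r=1.2: V ≈ 13.999.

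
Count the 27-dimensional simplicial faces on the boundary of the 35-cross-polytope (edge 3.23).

An n-cross-polytope has 2^(k+1)·C(n,k+1) k-faces. Here 2^28·C(35,28) = 268435456·6724520 = 1805099592581120.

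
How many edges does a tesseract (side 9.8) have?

An n-cube has n·2^(n-1) edges. With n = 4: 4·8 = 32.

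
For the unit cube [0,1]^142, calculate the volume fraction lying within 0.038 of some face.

1 - (1 - 2·0.038)^142 = 1 - 0.924^142 ≈ 0.999987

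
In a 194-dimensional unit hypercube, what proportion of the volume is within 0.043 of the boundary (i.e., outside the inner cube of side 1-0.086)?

1 - (1 - 2·0.043)^194 = 1 - 0.914^194 ≈ 0.9999999735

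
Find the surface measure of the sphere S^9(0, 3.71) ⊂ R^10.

S_10(3.71) = 2·π^(10/2)·(3.71)^9 / Γ(10/2) ≈ 3.39573e+06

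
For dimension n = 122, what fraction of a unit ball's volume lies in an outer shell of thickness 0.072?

1 - (1-0.072)^122 ≈ 0.99989 ≈ 99.9890%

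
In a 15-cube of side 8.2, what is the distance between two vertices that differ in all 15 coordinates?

The space diagonal of an n-cube of side s is s√n. Here 8.2·√15 ≈ 31.7585.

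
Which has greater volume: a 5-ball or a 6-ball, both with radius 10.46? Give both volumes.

V_5(10.46) ≈ 659108. V_6(10.46) ≈ 6.76844e+06. The 6-ball is larger.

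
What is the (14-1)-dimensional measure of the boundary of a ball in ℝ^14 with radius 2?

S_14(2) = 2·π^(14/2)·(2)^13 / Γ(14/2) = 1024·π^7/45 ≈ 68728.5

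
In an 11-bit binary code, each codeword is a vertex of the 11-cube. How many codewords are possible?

An n-cube has 2^n vertices; for n = 11 that is 2^11 = 2048.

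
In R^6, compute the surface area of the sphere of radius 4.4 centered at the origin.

|∂B_6(4.4)| ≈ 51134.4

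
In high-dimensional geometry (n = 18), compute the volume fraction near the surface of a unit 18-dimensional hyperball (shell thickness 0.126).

1 - (1-0.126)^18 ≈ 0.911446 ≈ 91.14%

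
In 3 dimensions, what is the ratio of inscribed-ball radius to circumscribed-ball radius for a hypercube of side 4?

Ratio = (s/2)/(s√3/2) = 3^(-1/2) ≈ 0.57735.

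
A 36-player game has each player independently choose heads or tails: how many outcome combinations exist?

The 36-cube has 2^36 = 68719476736 vertices.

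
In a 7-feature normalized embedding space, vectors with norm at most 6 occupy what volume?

V = 1492992·π^3/35 ≈ 1.32263e+06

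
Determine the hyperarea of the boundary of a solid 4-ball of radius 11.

S = n·V_n(r)/r = 4·V_4(11)/11 (volume-to-surface relation), giving 2662·π^2 ≈ 26272.9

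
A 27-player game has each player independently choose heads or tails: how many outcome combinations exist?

Number of vertices = 2^27 = 134217728.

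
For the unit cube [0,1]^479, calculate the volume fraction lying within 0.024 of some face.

The inner cube has side 1-2·0.024 = 0.952 and volume (0.952)^479 ≈ 5.849e-11, so the shell holds 1 - 5.849e-11 of the volume.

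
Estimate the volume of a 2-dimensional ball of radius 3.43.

The n-ball volume is π^(n/2)·r^n/Γ(n/2+1). With n=2, r=3.43: V ≈ 36.9605.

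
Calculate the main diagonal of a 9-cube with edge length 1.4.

||(1.4,1.4,...,1.4)|| = √(9)·1.4 = 4.2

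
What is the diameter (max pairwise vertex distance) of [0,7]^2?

The space diagonal of an n-cube of side s is s√n. Here 7·√2 ≈ 9.89949.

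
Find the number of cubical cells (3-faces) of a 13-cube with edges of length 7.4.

Choose 3 of 13 axes to span the face (C(13,3) = 286 ways), then fix each of the remaining 10 coordinates at one of its two extreme values (2^10 = 1024 ways): 286·1024 = 292864.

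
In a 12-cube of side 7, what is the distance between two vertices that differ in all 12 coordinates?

d = √(7² + 7² + ... + 7²) [12 terms] = √(12·7²) = 7√12 ≈ 24.2487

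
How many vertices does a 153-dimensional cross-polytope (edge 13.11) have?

The 153-dimensional cross-polytope has 2n = 2·153 = 306 vertices.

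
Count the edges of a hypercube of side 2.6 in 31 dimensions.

Number of 1-faces = C(31,1)·2^(31-1) = 31·1073741824 = 33285996544.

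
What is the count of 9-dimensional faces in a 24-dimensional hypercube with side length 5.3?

Number of 9-faces = C(24,9) · 2^(24-9) = 1307504 · 32768 = 42844291072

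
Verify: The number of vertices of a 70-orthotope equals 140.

False. The 70-cube has 2^70 = 1180591620717411303424 vertices.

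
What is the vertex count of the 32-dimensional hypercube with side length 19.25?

An n-cube has 2^n vertices; for n = 32 that is 2^32 = 4294967296.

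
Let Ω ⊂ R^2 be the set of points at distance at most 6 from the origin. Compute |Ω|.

Volume = π^{2/2}·(6)^2/Γ(2) = 36·π ≈ 113.097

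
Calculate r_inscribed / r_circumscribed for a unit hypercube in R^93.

r_in = 1/2 (half the side); r_out = 1√93/2 (half the diagonal). Ratio = 1/√93 ≈ 0.103695.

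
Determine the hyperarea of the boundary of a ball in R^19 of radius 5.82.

|∂B_19(5.82)| ≈ 5.19942e+13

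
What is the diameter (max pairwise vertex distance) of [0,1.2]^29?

Diagonal = √29 · 1.2 ≈ 6.4622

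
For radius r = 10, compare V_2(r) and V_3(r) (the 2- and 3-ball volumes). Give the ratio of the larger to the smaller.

V_2(10) ≈ 314.159, V_3(10) ≈ 4188.79. The 3-ball is larger by a factor of 13.33.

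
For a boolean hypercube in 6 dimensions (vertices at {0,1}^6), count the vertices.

An n-cube has 2^n vertices; for n = 6 that is 2^6 = 64.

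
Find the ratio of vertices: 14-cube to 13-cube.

The 14-cube has 2^14 = 16384 vertices. The 13-cube has 2^13 = 8192 vertices. Ratio: 16384/8192 = 2.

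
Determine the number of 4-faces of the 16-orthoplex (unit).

Number of 4-faces = 2^(4+1) · C(16,4+1) = 32 · 4368 = 139776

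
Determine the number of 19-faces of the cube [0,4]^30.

Choose 19 of 30 axes to span the face (C(30,19) = 54627300 ways), then fix each of the remaining 11 coordinates at one of its two extreme values (2^11 = 2048 ways): 54627300·2048 = 111876710400.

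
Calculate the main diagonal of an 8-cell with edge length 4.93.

||(4.93,4.93,...,4.93)|| = √(4)·4.93 = 9.86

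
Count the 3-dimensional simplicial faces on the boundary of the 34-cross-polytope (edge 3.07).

Each 3-face is the convex hull of 4 vertices, one chosen as ±e_i from each of 4 distinct axes: 2^4·C(34,4) = 742016.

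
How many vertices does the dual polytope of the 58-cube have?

The 58-dimensional cross-polytope has 2n = 2·58 = 116 vertices.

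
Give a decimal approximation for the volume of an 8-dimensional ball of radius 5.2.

Volume = π^{8/2}·(5.2)^8/Γ(5) ≈ 2.16978e+06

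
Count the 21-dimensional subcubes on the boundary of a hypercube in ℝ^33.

Choose 21 of 33 axes to span the face (C(33,21) = 354817320 ways), then fix each of the remaining 12 coordinates at one of its two extreme values (2^12 = 4096 ways): 354817320·4096 = 1453331742720.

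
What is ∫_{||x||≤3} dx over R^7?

Volume = π^{7/2}·(3)^7/Γ(9/2) = 11664·π^3/35 ≈ 10333.1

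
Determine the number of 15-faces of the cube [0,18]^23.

Number of 15-faces = C(23,15) · 2^(23-15) = 490314 · 256 = 125520384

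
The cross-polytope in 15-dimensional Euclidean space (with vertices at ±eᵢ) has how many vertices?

An n-cross-polytope has 2n vertices; here n = 15, giving 30.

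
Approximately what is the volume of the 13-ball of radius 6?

V_13(6) = π^(13/2) · (6)^13 / Γ(13/2 + 1) = 61917364224·π^6/5005 ≈ 1.18934e+10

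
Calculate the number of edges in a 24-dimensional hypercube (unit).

Each of the 2^24 = 16777216 vertices has degree 24; total edges = 24·2^24/2 = 201326592.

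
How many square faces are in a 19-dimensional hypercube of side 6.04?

f_2(19-cube) = (19 choose 2) · 2^17 = 22413312.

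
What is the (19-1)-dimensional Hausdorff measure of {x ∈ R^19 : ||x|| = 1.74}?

|∂B_19(1.74)| ≈ 18933.3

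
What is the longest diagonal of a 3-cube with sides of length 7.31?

||(7.31,7.31,...,7.31)|| = √(3)·7.31 ≈ 12.6613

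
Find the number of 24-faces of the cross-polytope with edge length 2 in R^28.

Each 24-face is the convex hull of 25 vertices, one chosen as ±e_i from each of 25 distinct axes: 2^25·C(28,25) = 109924319232.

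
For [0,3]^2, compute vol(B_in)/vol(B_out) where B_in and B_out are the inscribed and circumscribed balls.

V_in / V_out = (r_in/r_out)^2 = (1/√2)^2 = 2^(-2/2) ≈ 0.5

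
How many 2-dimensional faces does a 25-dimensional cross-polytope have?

An n-cross-polytope has 2^(k+1)·C(n,k+1) k-faces. Here 2^3·C(25,3) = 8·2300 = 18400.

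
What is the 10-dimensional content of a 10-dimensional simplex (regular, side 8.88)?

V_10 = √(11) · 8.88^10 / (10! · 2^(10/2)) ≈ 87.0789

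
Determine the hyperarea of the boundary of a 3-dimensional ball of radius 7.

The surface area of an n-ball is 2π^(n/2) r^(n-1) / Γ(n/2). For n=3, r=7: 4πr² = 4π·(7)² ≈ 615.752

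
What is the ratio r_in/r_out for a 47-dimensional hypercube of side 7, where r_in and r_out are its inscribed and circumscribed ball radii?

r_in = 7/2 (half the side); r_out = 7√47/2 (half the diagonal). Ratio = 1/√47 ≈ 0.145865.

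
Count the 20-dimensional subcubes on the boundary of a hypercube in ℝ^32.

An n-cube has C(n,k)·2^(n-k) k-faces. Here C(32,20)·2^12 = 225792840·4096 = 924847472640.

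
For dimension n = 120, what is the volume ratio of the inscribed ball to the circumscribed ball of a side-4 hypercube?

Volume scales as r^n, and r_in/r_out = 1/√120, giving (1/√120)^120 ≈ 1.7747e-125.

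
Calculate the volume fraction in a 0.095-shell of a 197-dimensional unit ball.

V(inner)/V(outer) = ((1-0.095)/1)^197 ≈ 2.883e-09, so the shell fraction is 0.9999999971.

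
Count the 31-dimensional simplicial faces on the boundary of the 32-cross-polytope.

An n-cross-polytope has 2^(k+1)·C(n,k+1) k-faces. Here 2^32·C(32,32) = 4294967296·1 = 4294967296.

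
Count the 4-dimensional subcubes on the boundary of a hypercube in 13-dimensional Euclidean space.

f_4(13-cube) = (13 choose 4) · 2^9 = 366080.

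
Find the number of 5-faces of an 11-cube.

f_5(11-cube) = (11 choose 5) · 2^6 = 29568.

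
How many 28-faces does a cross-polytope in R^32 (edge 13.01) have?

An n-cross-polytope has 2^(k+1)·C(n,k+1) k-faces. Here 2^29·C(32,29) = 536870912·4960 = 2662879723520.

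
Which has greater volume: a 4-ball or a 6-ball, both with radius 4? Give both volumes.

V_4(4) ≈ 1263.31. V_6(4) ≈ 21167. The 6-ball is larger.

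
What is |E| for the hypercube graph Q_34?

Number of 1-faces = C(34,1)·2^(34-1) = 34·8589934592 = 292057776128.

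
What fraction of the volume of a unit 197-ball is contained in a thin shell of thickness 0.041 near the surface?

Shell fraction = 1 - (1-0.041)^197 ≈ 0.999738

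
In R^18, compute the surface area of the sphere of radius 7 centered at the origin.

|∂B_18(7)| = 33232930569601·π^9/2880 ≈ 3.43974e+14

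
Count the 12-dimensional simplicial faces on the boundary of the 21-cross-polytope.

Each 12-face is the convex hull of 13 vertices, one chosen as ±e_i from each of 13 distinct axes: 2^13·C(21,13) = 1666990080.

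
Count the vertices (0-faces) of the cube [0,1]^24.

An n-cube has 2^n vertices; for n = 24 that is 2^24 = 16777216.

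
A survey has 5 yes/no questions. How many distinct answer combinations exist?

Each vertex is a binary string of length 5, so there are 2^5 = 32.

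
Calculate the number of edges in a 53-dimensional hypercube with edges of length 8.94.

Each of the 2^53 = 9007199254740992 vertices has degree 53; total edges = 53·2^53/2 = 238690780250636288.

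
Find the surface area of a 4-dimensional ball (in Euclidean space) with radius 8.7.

|∂B_4(8.7)| ≈ 12998.3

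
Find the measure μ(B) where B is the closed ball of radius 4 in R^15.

The n-ball volume is π^(n/2)·r^n/Γ(n/2+1). With n=15, r=4: V = 274877906944·π^7/2027025 ≈ 4.09572e+08.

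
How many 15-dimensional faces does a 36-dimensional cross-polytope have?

Each 15-face is the convex hull of 16 vertices, one chosen as ±e_i from each of 16 distinct axes: 2^16·C(36,16) = 478928706600960.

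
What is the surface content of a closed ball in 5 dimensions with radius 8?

The surface area of an n-ball is 2π^(n/2) r^(n-1) / Γ(n/2). For n=5, r=8: 32768·π^2/3 ≈ 107802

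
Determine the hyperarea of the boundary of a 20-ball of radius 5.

The surface area of an n-ball is 2π^(n/2) r^(n-1) / Γ(n/2). For n=20, r=5: 3814697265625·π^10/36288 ≈ 9.84455e+12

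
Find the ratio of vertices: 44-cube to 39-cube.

The 44-cube has 2^44 = 17592186044416 vertices. The 39-cube has 2^39 = 549755813888 vertices. Ratio: 17592186044416/549755813888 = 32.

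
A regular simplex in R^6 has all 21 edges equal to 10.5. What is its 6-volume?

Volume = 10.5^6 · √(7/2^6) / 6! ≈ 615.549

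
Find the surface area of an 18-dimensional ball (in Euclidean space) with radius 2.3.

|∂B_18(2.3)| ≈ 2.0856e+06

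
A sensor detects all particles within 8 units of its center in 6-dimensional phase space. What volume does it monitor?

The n-ball volume is π^(n/2)·r^n/Γ(n/2+1). With n=6, r=8: V = 131072·π^3/3 ≈ 1.35468e+06.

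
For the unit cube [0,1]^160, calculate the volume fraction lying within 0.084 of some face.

Shell fraction = 1 - (1-0.168)^160 ≈ 1 - 1.659e-13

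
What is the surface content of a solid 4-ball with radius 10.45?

The surface area of an n-ball is 2π^(n/2) r^(n-1) / Γ(n/2). For n=4, r=10.45: 22525.7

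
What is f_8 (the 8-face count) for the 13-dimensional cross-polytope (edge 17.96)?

An n-cross-polytope has 2^(k+1)·C(n,k+1) k-faces. Here 2^9·C(13,9) = 512·715 = 366080.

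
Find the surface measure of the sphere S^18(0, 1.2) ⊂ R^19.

The surface area of an n-ball is 2π^(n/2) r^(n-1) / Γ(n/2). For n=19, r=1.2: 23.5832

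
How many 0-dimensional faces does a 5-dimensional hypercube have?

Choose 0 of 5 axes to span the face (C(5,0) = 1 way), then fix each of the remaining 5 coordinates at one of its two extreme values (2^5 = 32 ways): 1·32 = 32.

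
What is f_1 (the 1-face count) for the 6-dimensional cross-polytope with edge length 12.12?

Number of 1-faces = 2^(1+1) · C(6,1+1) = 4 · 15 = 60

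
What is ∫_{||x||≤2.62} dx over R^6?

Volume = π^{6/2}·(2.62)^6/Γ(4) ≈ 1671.5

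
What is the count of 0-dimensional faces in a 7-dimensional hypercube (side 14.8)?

Choose 0 of 7 axes to span the face (C(7,0) = 1 way), then fix each of the remaining 7 coordinates at one of its two extreme values (2^7 = 128 ways): 1·128 = 128.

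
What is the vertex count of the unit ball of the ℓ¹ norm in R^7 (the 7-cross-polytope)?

The 7-dimensional cross-polytope has 2n = 2·7 = 14 vertices.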